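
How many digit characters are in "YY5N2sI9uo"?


Input string: 'YY5N2sI9uo'
Operation: count digit characters (0-9)
Scan: 'Y', 'Y', '5'(digit), 'N', '2'(digit), 's', 'I', '9'(digit), 'u', 'o'
Digits found: 3
Result: 3


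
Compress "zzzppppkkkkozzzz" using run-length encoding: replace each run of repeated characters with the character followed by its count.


Input: 'zzzppppkkkkozzzz'
Operation: identify consecutive runs
Runs: 'zzz' -> z3, 'pppp' -> p4, 'kkkk' -> k4, 'o' -> o1, 'zzzz' -> z4
Encoded: z3p4k4o1z4


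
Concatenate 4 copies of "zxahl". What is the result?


Input string: 'zxahl'
Operation: repeat 4 times
Concatenation: 'zxahl' + 'zxahl' + 'zxahl' + 'zxahl'
Result: zxahlzxahlzxahlzxahl


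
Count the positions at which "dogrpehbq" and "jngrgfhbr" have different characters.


String 1: 'dogrpehbq'
String 2: 'jngrgfhbr'
Compare each position: pos 0: 'd'!='j', pos 1: 'o'!='n', pos 2: 'g'=='g', pos 3: 'r'=='r', pos 4: 'p'!='g', pos 5: 'e'!='f', pos 6: 'h'=='h', pos 7: 'b'=='b', pos 8: 'q'!='r'
Differing positions: 5
Hamming distance: 5


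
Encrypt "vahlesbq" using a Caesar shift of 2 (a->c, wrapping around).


Input: 'vahlesbq', shift = 2
Operation: for each letter, (position + 2) mod 26
Mapping: 'v'(21+2=23)->'x', 'a'(0+2=2)->'c', 'h'(7+2=9)->'j', 'l'(11+2=13)->'n', 'e'(4+2=6)->'g', 's'(18+2=20)->'u', 'b'(1+2=3)->'d', 'q'(16+2=18)->'s'
Result: xcjnguds


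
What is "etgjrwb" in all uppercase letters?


Input string: 'etgjrwb'
Operation: convert each letter to uppercase
Mapping: 'e'->'E', 't'->'T', 'g'->'G', 'j'->'J', 'r'->'R', 'w'->'W', 'b'->'B'
Result: ETGJRWB


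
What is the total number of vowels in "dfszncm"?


Input string: 'dfszncm'
Operation: count vowels (a, e, i, o, u)
Scan: s[0]='d', s[1]='f', s[2]='s', s[3]='z', s[4]='n', s[5]='c', s[6]='m'
Vowels found: 0
Result: 0


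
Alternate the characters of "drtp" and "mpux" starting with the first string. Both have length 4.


String 1: 'drtp'
String 2: 'mpux'
Operation: alternate characters
Pairs: 'd'+'m', 'r'+'p', 't'+'u', 'p'+'x'
Result: dmrptupx


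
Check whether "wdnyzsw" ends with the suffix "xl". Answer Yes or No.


Input string: 'wdnyzsw'
Suffix to check: 'xl'
Last 2 characters of input: 'sw'
Match: False
Result: No


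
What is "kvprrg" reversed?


Input string: 'kvprrg'
Operation: reverse character order
Original order: 'k' -> 'v' -> 'p' -> 'r' -> 'r' -> 'g'
Reversed order: 'g' -> 'r' -> 'r' -> 'p' -> 'v' -> 'k'
Result: grrpvk


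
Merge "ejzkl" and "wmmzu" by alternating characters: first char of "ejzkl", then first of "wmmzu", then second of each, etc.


String 1: 'ejzkl'
String 2: 'wmmzu'
Operation: alternate characters
Pairs: 'e'+'w', 'j'+'m', 'z'+'m', 'k'+'z', 'l'+'u'
Result: ewjmzmkzlu


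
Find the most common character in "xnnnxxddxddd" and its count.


Input: 'xnnnxxddxddd'
Operation: tally each character
Counts: 'd':5, 'n':3, 'x':4
Maximum: 'd' appears 5 times


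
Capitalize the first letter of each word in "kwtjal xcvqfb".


Input string: 'kwtjal xcvqfb'
Operation: capitalize first letter of each word
Word transformations: 'kwtjal'->'Kwtjal', 'xcvqfb'->'Xcvqfb'
Result: Kwtjal Xcvqfb


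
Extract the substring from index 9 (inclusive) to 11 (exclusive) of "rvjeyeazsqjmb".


Input string: 'rvjeyeazsqjmb'
Operation: slice [9:11]
Extract characters: s[9]='q', s[10]='j'
Result: qj


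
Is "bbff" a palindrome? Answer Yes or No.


Input string: 'bbff'
Reversed: 'ffbb'
Compare pairs: s[0]='b' vs s[3]='f' (mismatch), s[1]='b' vs s[2]='f' (mismatch)
Palindrome: No


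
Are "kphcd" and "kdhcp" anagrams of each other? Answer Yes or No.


String 1: 'kphcd' -> sorted: 'cdhkp'
String 2: 'kdhcp' -> sorted: 'cdhkp'
Compare sorted forms: 'cdhkp' == 'cdhkp'
Anagram: Yes


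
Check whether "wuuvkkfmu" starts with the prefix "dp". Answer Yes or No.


Input string: 'wuuvkkfmu'
Prefix to check: 'dp'
First 2 characters of input: 'wu'
Match: False
Result: No


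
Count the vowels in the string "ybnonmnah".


Input string: 'ybnonmnah'
Operation: count vowels (a, e, i, o, u)
Scan: s[0]='y', s[1]='b', s[2]='n', s[3]='o' (vowel), s[4]='n', s[5]='m', s[6]='n', s[7]='a' (vowel), s[8]='h'
Vowels found: 2
Result: 2


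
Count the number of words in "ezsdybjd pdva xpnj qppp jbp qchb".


Input string: 'ezsdybjd pdva xpnj qppp jbp qchb'
Operation: split by spaces
Words found: 'ezsdybjd', 'pdva', 'xpnj', 'qppp', 'jbp', 'qchb'
Word count: 6


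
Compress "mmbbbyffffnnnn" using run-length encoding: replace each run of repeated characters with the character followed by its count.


Input: 'mmbbbyffffnnnn'
Operation: identify consecutive runs
Runs: 'mm' -> m2, 'bbb' -> b3, 'y' -> y1, 'ffff' -> f4, 'nnnn' -> n4
Encoded: m2b3y1f4n4


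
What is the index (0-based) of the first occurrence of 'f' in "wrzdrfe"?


Input string: 'wrzdrfe'
Target: 'f'
Scanning left to right: s[0]='w', s[1]='r', s[2]='z', s[3]='d', s[4]='r', s[5]='f'
First match at index: 5


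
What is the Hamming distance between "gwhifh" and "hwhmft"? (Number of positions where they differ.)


String 1: 'gwhifh'
String 2: 'hwhmft'
Compare each position: pos 0: 'g'!='h', pos 1: 'w'=='w', pos 2: 'h'=='h', pos 3: 'i'!='m', pos 4: 'f'=='f', pos 5: 'h'!='t'
Differing positions: 3
Hamming distance: 3


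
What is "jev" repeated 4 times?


Input string: 'jev'
Operation: repeat 4 times
Concatenation: 'jev' + 'jev' + 'jev' + 'jev'
Result: jevjevjevjev


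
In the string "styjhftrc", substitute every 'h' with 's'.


Input string: 'styjhftrc'
Operation: replace 'h' with 's'
Positions of 'h': 4
After replacement: styjsftrc


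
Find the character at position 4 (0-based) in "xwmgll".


Input string: 'xwmgll'
Operation: get character at index 4
Index mapping: s[0]='x', s[1]='w', s[2]='m', s[3]='g', s[4]='l'
Result: 'l'


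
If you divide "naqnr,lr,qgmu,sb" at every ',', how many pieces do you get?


Input string: 'naqnr,lr,qgmu,sb'
Delimiter: ','
Split result: 'naqnr', 'lr', 'qgmu', 'sb'
Number of parts: 4


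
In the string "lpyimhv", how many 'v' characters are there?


Input string: 'lpyimhv'
Target character: 'v'
Scan each position: s[6]='v'
Matches found at indices: 6
Total: 1


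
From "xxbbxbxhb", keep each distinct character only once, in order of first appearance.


Input: 'xxbbxbxhb'
Operation: keep first occurrence of each character
Scan: s[0]='x' new -> keep; s[1]='x' seen -> skip; s[2]='b' new -> keep; s[3]='b' seen -> skip; s[4]='x' seen -> skip; s[5]='b' seen -> skip; s[6]='x' seen -> skip; s[7]='h' new -> keep; s[8]='b' seen -> skip
Result: xbh


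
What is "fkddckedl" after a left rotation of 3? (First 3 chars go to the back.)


Input: 'fkddckedl', shift = 3
Operation: split at index 3 and swap parts
Front part s[0:3] = 'fkd'
Back part s[3:] = 'dckedl'
Rotated = back + front = 'dckedl' + 'fkd'
Result: dckedlfkd


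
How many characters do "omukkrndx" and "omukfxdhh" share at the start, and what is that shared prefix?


String 1: 'omukkrndx'
String 2: 'omukfxdhh'
Compare position by position:
pos 0: 'o' vs 'o' match
pos 1: 'm' vs 'm' match
pos 2: 'u' vs 'u' match
pos 3: 'k' vs 'k' match
pos 4: 'k' vs 'f' differ -> stop
Longest common prefix: "omuk" (length 4)


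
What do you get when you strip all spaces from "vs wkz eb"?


Input string: 'vs wkz eb'
Operation: remove all spaces
Words: 'vs', 'wkz', 'eb'
Join without spaces: vswkzeb


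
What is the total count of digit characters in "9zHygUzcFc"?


Input string: '9zHygUzcFc'
Operation: count digit characters (0-9)
Scan: '9'(digit), 'z', 'H', 'y', 'g', 'U', 'z', 'c', 'F', 'c'
Digits found: 1
Result: 1


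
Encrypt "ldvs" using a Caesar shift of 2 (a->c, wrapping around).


Input: 'ldvs', shift = 2
Operation: for each letter, (position + 2) mod 26
Mapping: 'l'(11+2=13)->'n', 'd'(3+2=5)->'f', 'v'(21+2=23)->'x', 's'(18+2=20)->'u'
Result: nfxu


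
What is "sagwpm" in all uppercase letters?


Input string: 'sagwpm'
Operation: convert each letter to uppercase
Mapping: 's'->'S', 'a'->'A', 'g'->'G', 'w'->'W', 'p'->'P', 'm'->'M'
Result: SAGWPM


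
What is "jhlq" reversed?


Input string: 'jhlq'
Operation: reverse character order
Original order: 'j' -> 'h' -> 'l' -> 'q'
Reversed order: 'q' -> 'l' -> 'h' -> 'j'
Result: qlhj


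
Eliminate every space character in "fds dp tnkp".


Input string: 'fds dp tnkp'
Operation: remove all spaces
Words: 'fds', 'dp', 'tnkp'
Join without spaces: fdsdptnkp


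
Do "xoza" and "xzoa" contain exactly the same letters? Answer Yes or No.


String 1: 'xoza' -> sorted: 'aoxz'
String 2: 'xzoa' -> sorted: 'aoxz'
Compare sorted forms: 'aoxz' == 'aoxz'
Anagram: Yes


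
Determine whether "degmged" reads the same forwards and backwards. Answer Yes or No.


Input string: 'degmged'
Reversed: 'degmged'
Compare pairs: s[0]='d' vs s[6]='d' (match), s[1]='e' vs s[5]='e' (match), s[2]='g' vs s[4]='g' (match)
Palindrome: Yes


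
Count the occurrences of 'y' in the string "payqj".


Input string: 'payqj'
Target character: 'y'
Scan each position: s[2]='y'
Matches found at indices: 2
Total: 1


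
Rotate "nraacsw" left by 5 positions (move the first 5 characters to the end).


Input: 'nraacsw', shift = 5
Operation: split at index 5 and swap parts
Front part s[0:5] = 'nraac'
Back part s[5:] = 'sw'
Rotated = back + front = 'sw' + 'nraac'
Result: swnraac


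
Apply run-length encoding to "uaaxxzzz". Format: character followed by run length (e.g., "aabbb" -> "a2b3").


Input: 'uaaxxzzz'
Operation: identify consecutive runs
Runs: 'u' -> u1, 'aa' -> a2, 'xx' -> x2, 'zzz' -> z3
Encoded: u1a2x2z3


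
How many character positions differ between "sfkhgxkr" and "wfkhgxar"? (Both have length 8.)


String 1: 'sfkhgxkr'
String 2: 'wfkhgxar'
Compare each position: pos 0: 's'!='w', pos 1: 'f'=='f', pos 2: 'k'=='k', pos 3: 'h'=='h', pos 4: 'g'=='g', pos 5: 'x'=='x', pos 6: 'k'!='a', pos 7: 'r'=='r'
Differing positions: 2
Hamming distance: 2


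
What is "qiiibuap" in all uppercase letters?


Input string: 'qiiibuap'
Operation: convert each letter to uppercase
Mapping: 'q'->'Q', 'i'->'I', 'i'->'I', 'i'->'I', 'b'->'B', 'u'->'U', 'a'->'A', 'p'->'P'
Result: QIIIBUAP


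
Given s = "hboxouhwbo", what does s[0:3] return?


Input string: 'hboxouhwbo'
Operation: slice [0:3]
Extract characters: s[0]='h', s[1]='b', s[2]='o'
Result: hbo


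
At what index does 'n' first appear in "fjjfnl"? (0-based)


Input string: 'fjjfnl'
Target: 'n'
Scanning left to right: s[0]='f', s[1]='j', s[2]='j', s[3]='f', s[4]='n'
First match at index: 4


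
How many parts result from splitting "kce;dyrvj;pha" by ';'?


Input string: 'kce;dyrvj;pha'
Delimiter: ';'
Split result: 'kce', 'dyrvj', 'pha'
Number of parts: 3


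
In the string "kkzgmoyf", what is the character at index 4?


Input string: 'kkzgmoyf'
Operation: get character at index 4
Index mapping: s[0]='k', s[1]='k', s[2]='z', s[3]='g', s[4]='m'
Result: 'm'


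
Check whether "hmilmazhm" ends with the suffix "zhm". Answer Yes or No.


Input string: 'hmilmazhm'
Suffix to check: 'zhm'
Last 3 characters of input: 'zhm'
Match: True
Result: Yes


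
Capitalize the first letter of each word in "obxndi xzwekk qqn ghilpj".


Input string: 'obxndi xzwekk qqn ghilpj'
Operation: capitalize first letter of each word
Word transformations: 'obxndi'->'Obxndi', 'xzwekk'->'Xzwekk', 'qqn'->'Qqn', 'ghilpj'->'Ghilpj'
Result: Obxndi Xzwekk Qqn Ghilpj


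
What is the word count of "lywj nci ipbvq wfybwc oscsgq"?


Input string: 'lywj nci ipbvq wfybwc oscsgq'
Operation: split by spaces
Words found: 'lywj', 'nci', 'ipbvq', 'wfybwc', 'oscsgq'
Word count: 5


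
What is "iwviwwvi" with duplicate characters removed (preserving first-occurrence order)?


Input: 'iwviwwvi'
Operation: keep first occurrence of each character
Scan: s[0]='i' new -> keep; s[1]='w' new -> keep; s[2]='v' new -> keep; s[3]='i' seen -> skip; s[4]='w' seen -> skip; s[5]='w' seen -> skip; s[6]='v' seen -> skip; s[7]='i' seen -> skip
Result: iwv


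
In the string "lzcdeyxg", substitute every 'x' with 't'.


Input string: 'lzcdeyxg'
Operation: replace 'x' with 't'
Positions of 'x': 6
After replacement: lzcdeytg


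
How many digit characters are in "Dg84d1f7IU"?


Input string: 'Dg84d1f7IU'
Operation: count digit characters (0-9)
Scan: 'D', 'g', '8'(digit), '4'(digit), 'd', '1'(digit), 'f', '7'(digit), 'I', 'U'
Digits found: 4
Result: 4


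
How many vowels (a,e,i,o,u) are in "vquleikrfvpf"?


Input string: 'vquleikrfvpf'
Operation: count vowels (a, e, i, o, u)
Scan: s[0]='v', s[1]='q', s[2]='u' (vowel), s[3]='l', s[4]='e' (vowel), s[5]='i' (vowel), s[6]='k', s[7]='r', s[8]='f', s[9]='v', s[10]='p', s[11]='f'
Vowels found: 3
Result: 3


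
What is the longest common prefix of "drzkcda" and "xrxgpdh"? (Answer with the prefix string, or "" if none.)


String 1: 'drzkcda'
String 2: 'xrxgpdh'
Compare position by position:
pos 0: 'd' vs 'x' differ -> stop
Longest common prefix: "" (length 0)


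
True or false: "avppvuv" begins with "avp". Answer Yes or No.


Input string: 'avppvuv'
Prefix to check: 'avp'
First 3 characters of input: 'avp'
Match: True
Result: Yes


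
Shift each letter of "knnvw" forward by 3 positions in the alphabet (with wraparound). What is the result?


Input: 'knnvw', shift = 3
Operation: for each letter, (position + 3) mod 26
Mapping: 'k'(10+3=13)->'n', 'n'(13+3=16)->'q', 'n'(13+3=16)->'q', 'v'(21+3=24)->'y', 'w'(22+3=25)->'z'
Result: nqqyz


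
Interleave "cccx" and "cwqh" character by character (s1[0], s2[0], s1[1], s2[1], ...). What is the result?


String 1: 'cccx'
String 2: 'cwqh'
Operation: alternate characters
Pairs: 'c'+'c', 'c'+'w', 'c'+'q', 'x'+'h'
Result: cccwcqxh


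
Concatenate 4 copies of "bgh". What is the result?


Input string: 'bgh'
Operation: repeat 4 times
Concatenation: 'bgh' + 'bgh' + 'bgh' + 'bgh'
Result: bghbghbghbgh


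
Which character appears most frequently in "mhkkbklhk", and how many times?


Input: 'mhkkbklhk'
Operation: tally each character
Counts: 'b':1, 'h':2, 'k':4, 'l':1, 'm':1
Maximum: 'k' appears 4 times


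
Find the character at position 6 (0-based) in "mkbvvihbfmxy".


Input string: 'mkbvvihbfmxy'
Operation: get character at index 6
Index mapping: s[0]='m', s[1]='k', s[2]='b', s[3]='v', s[4]='v', s[5]='i', s[6]='h'
Result: 'h'


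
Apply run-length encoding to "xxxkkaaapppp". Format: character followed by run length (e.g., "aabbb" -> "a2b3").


Input: 'xxxkkaaapppp'
Operation: identify consecutive runs
Runs: 'xxx' -> x3, 'kk' -> k2, 'aaa' -> a3, 'pppp' -> p4
Encoded: x3k2a3p4


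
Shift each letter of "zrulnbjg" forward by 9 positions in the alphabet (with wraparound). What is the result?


Input: 'zrulnbjg', shift = 9
Operation: for each letter, (position + 9) mod 26
Mapping: 'z'(25+9=34, 34 mod 26=8)->'i', 'r'(17+9=26, 26 mod 26=0)->'a', 'u'(20+9=29, 29 mod 26=3)->'d', 'l'(11+9=20)->'u', 'n'(13+9=22)->'w', 'b'(1+9=10)->'k', 'j'(9+9=18)->'s', 'g'(6+9=15)->'p'
Result: iaduwksp


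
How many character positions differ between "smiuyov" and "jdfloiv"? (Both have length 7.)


String 1: 'smiuyov'
String 2: 'jdfloiv'
Compare each position: pos 0: 's'!='j', pos 1: 'm'!='d', pos 2: 'i'!='f', pos 3: 'u'!='l', pos 4: 'y'!='o', pos 5: 'o'!='i', pos 6: 'v'=='v'
Differing positions: 6
Hamming distance: 6


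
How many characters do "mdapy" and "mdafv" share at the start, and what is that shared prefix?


String 1: 'mdapy'
String 2: 'mdafv'
Compare position by position:
pos 0: 'm' vs 'm' match
pos 1: 'd' vs 'd' match
pos 2: 'a' vs 'a' match
pos 3: 'p' vs 'f' differ -> stop
Longest common prefix: "mda" (length 3)


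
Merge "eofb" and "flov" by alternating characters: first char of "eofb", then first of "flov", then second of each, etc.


String 1: 'eofb'
String 2: 'flov'
Operation: alternate characters
Pairs: 'e'+'f', 'o'+'l', 'f'+'o', 'b'+'v'
Result: efolfobv


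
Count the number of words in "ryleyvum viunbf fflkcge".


Input string: 'ryleyvum viunbf fflkcge'
Operation: split by spaces
Words found: 'ryleyvum', 'viunbf', 'fflkcge'
Word count: 3


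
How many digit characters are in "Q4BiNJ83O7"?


Input string: 'Q4BiNJ83O7'
Operation: count digit characters (0-9)
Scan: 'Q', '4'(digit), 'B', 'i', 'N', 'J', '8'(digit), '3'(digit), 'O', '7'(digit)
Digits found: 4
Result: 4


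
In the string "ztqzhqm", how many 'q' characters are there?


Input string: 'ztqzhqm'
Target character: 'q'
Scan each position: s[2]='q', s[5]='q'
Matches found at indices: 2, 5
Total: 2


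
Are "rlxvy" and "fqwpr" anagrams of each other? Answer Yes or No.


String 1: 'rlxvy' -> sorted: 'lrvxy'
String 2: 'fqwpr' -> sorted: 'fpqrw'
Compare sorted forms: 'lrvxy' != 'fpqrw'
Anagram: No


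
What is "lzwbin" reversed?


Input string: 'lzwbin'
Operation: reverse character order
Original order: 'l' -> 'z' -> 'w' -> 'b' -> 'i' -> 'n'
Reversed order: 'n' -> 'i' -> 'b' -> 'w' -> 'z' -> 'l'
Result: nibwzl


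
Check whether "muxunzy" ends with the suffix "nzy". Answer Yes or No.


Input string: 'muxunzy'
Suffix to check: 'nzy'
Last 3 characters of input: 'nzy'
Match: True
Result: Yes


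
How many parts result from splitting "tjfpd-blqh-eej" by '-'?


Input string: 'tjfpd-blqh-eej'
Delimiter: '-'
Split result: 'tjfpd', 'blqh', 'eej'
Number of parts: 3


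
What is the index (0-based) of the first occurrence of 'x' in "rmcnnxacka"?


Input string: 'rmcnnxacka'
Target: 'x'
Scanning left to right: s[0]='r', s[1]='m', s[2]='c', s[3]='n', s[4]='n', s[5]='x'
First match at index: 5


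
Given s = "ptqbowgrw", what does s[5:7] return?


Input string: 'ptqbowgrw'
Operation: slice [5:7]
Extract characters: s[5]='w', s[6]='g'
Result: wg


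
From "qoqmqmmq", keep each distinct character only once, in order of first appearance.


Input: 'qoqmqmmq'
Operation: keep first occurrence of each character
Scan: s[0]='q' new -> keep; s[1]='o' new -> keep; s[2]='q' seen -> skip; s[3]='m' new -> keep; s[4]='q' seen -> skip; s[5]='m' seen -> skip; s[6]='m' seen -> skip; s[7]='q' seen -> skip
Result: qom


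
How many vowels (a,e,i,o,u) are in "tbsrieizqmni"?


Input string: 'tbsrieizqmni'
Operation: count vowels (a, e, i, o, u)
Scan: s[0]='t', s[1]='b', s[2]='s', s[3]='r', s[4]='i' (vowel), s[5]='e' (vowel), s[6]='i' (vowel), s[7]='z', s[8]='q', s[9]='m', s[10]='n', s[11]='i' (vowel)
Vowels found: 4
Result: 4


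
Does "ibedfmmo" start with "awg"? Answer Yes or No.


Input string: 'ibedfmmo'
Prefix to check: 'awg'
First 3 characters of input: 'ibe'
Match: False
Result: No


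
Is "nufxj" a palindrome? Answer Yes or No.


Input string: 'nufxj'
Reversed: 'jxfun'
Compare pairs: s[0]='n' vs s[4]='j' (mismatch), s[1]='u' vs s[3]='x' (mismatch)
Palindrome: No


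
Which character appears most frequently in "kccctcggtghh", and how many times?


Input: 'kccctcggtghh'
Operation: tally each character
Counts: 'c':4, 'g':3, 'h':2, 'k':1, 't':2
Maximum: 'c' appears 4 times


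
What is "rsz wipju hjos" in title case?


Input string: 'rsz wipju hjos'
Operation: capitalize first letter of each word
Word transformations: 'rsz'->'Rsz', 'wipju'->'Wipju', 'hjos'->'Hjos'
Result: Rsz Wipju Hjos


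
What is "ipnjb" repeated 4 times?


Input string: 'ipnjb'
Operation: repeat 4 times
Concatenation: 'ipnjb' + 'ipnjb' + 'ipnjb' + 'ipnjb'
Result: ipnjbipnjbipnjbipnjb


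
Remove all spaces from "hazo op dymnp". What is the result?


Input string: 'hazo op dymnp'
Operation: remove all spaces
Words: 'hazo', 'op', 'dymnp'
Join without spaces: hazoopdymnp


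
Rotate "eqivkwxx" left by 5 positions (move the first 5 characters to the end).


Input: 'eqivkwxx', shift = 5
Operation: split at index 5 and swap parts
Front part s[0:5] = 'eqivk'
Back part s[5:] = 'wxx'
Rotated = back + front = 'wxx' + 'eqivk'
Result: wxxeqivk


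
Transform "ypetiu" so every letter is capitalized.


Input string: 'ypetiu'
Operation: convert each letter to uppercase
Mapping: 'y'->'Y', 'p'->'P', 'e'->'E', 't'->'T', 'i'->'I', 'u'->'U'
Result: YPETIU


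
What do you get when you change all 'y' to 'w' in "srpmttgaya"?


Input string: 'srpmttgaya'
Operation: replace 'y' with 'w'
Positions of 'y': 8
After replacement: srpmttgawa


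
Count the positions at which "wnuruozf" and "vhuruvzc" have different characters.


String 1: 'wnuruozf'
String 2: 'vhuruvzc'
Compare each position: pos 0: 'w'!='v', pos 1: 'n'!='h', pos 2: 'u'=='u', pos 3: 'r'=='r', pos 4: 'u'=='u', pos 5: 'o'!='v', pos 6: 'z'=='z', pos 7: 'f'!='c'
Differing positions: 4
Hamming distance: 4


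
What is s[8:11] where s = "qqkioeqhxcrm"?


Input string: 'qqkioeqhxcrm'
Operation: slice [8:11]
Extract characters: s[8]='x', s[9]='c', s[10]='r'
Result: xcr


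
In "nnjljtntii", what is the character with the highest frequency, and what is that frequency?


Input: 'nnjljtntii'
Operation: tally each character
Counts: 'i':2, 'j':2, 'l':1, 'n':3, 't':2
Maximum: 'n' appears 3 times


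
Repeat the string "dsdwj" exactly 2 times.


Input string: 'dsdwj'
Operation: repeat 2 times
Concatenation: 'dsdwj' + 'dsdwj'
Result: dsdwjdsdwj


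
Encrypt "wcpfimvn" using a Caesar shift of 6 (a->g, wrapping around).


Input: 'wcpfimvn', shift = 6
Operation: for each letter, (position + 6) mod 26
Mapping: 'w'(22+6=28, 28 mod 26=2)->'c', 'c'(2+6=8)->'i', 'p'(15+6=21)->'v', 'f'(5+6=11)->'l', 'i'(8+6=14)->'o', 'm'(12+6=18)->'s', 'v'(21+6=27, 27 mod 26=1)->'b', 'n'(13+6=19)->'t'
Result: civlosbt


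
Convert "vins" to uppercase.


Input string: 'vins'
Operation: convert each letter to uppercase
Mapping: 'v'->'V', 'i'->'I', 'n'->'N', 's'->'S'
Result: VINS


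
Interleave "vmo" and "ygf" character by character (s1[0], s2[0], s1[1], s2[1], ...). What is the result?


String 1: 'vmo'
String 2: 'ygf'
Operation: alternate characters
Pairs: 'v'+'y', 'm'+'g', 'o'+'f'
Result: vymgof


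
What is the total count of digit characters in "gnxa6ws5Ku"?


Input string: 'gnxa6ws5Ku'
Operation: count digit characters (0-9)
Scan: 'g', 'n', 'x', 'a', '6'(digit), 'w', 's', '5'(digit), 'K', 'u'
Digits found: 2
Result: 2


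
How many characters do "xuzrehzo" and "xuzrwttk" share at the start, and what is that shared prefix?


String 1: 'xuzrehzo'
String 2: 'xuzrwttk'
Compare position by position:
pos 0: 'x' vs 'x' match
pos 1: 'u' vs 'u' match
pos 2: 'z' vs 'z' match
pos 3: 'r' vs 'r' match
pos 4: 'e' vs 'w' differ -> stop
Longest common prefix: "xuzr" (length 4)


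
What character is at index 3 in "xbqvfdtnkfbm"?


Input string: 'xbqvfdtnkfbm'
Operation: get character at index 3
Index mapping: s[0]='x', s[1]='b', s[2]='q', s[3]='v'
Result: 'v'


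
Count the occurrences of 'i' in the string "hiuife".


Input string: 'hiuife'
Target character: 'i'
Scan each position: s[1]='i', s[3]='i'
Matches found at indices: 1, 3
Total: 2


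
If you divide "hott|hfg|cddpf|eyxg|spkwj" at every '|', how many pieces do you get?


Input string: 'hott|hfg|cddpf|eyxg|spkwj'
Delimiter: '|'
Split result: 'hott', 'hfg', 'cddpf', 'eyxg', 'spkwj'
Number of parts: 5


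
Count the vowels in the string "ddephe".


Input string: 'ddephe'
Operation: count vowels (a, e, i, o, u)
Scan: s[0]='d', s[1]='d', s[2]='e' (vowel), s[3]='p', s[4]='h', s[5]='e' (vowel)
Vowels found: 2
Result: 2


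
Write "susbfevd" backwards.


Input string: 'susbfevd'
Operation: reverse character order
Original order: 's' -> 'u' -> 's' -> 'b' -> 'f' -> 'e' -> 'v' -> 'd'
Reversed order: 'd' -> 'v' -> 'e' -> 'f' -> 'b' -> 's' -> 'u' -> 's'
Result: dvefbsus


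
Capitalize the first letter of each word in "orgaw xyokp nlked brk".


Input string: 'orgaw xyokp nlked brk'
Operation: capitalize first letter of each word
Word transformations: 'orgaw'->'Orgaw', 'xyokp'->'Xyokp', 'nlked'->'Nlked', 'brk'->'Brk'
Result: Orgaw Xyokp Nlked Brk


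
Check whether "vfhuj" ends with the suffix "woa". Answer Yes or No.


Input string: 'vfhuj'
Suffix to check: 'woa'
Last 3 characters of input: 'huj'
Match: False
Result: No


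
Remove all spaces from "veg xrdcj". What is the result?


Input string: 'veg xrdcj'
Operation: remove all spaces
Words: 'veg', 'xrdcj'
Join without spaces: vegxrdcj


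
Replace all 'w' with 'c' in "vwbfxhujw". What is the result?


Input string: 'vwbfxhujw'
Operation: replace 'w' with 'c'
Positions of 'w': 1, 8
After replacement: vcbfxhujc


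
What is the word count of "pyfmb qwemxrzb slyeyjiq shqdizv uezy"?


Input string: 'pyfmb qwemxrzb slyeyjiq shqdizv uezy'
Operation: split by spaces
Words found: 'pyfmb', 'qwemxrzb', 'slyeyjiq', 'shqdizv', 'uezy'
Word count: 5


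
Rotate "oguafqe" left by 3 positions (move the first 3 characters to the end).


Input: 'oguafqe', shift = 3
Operation: split at index 3 and swap parts
Front part s[0:3] = 'ogu'
Back part s[3:] = 'afqe'
Rotated = back + front = 'afqe' + 'ogu'
Result: afqeogu


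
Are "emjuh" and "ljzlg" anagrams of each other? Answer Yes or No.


String 1: 'emjuh' -> sorted: 'ehjmu'
String 2: 'ljzlg' -> sorted: 'gjllz'
Compare sorted forms: 'ehjmu' != 'gjllz'
Anagram: No


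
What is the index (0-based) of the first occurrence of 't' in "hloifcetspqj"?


Input string: 'hloifcetspqj'
Target: 't'
Scanning left to right: s[0]='h', s[1]='l', s[2]='o', s[3]='i', s[4]='f', s[5]='c', s[6]='e', s[7]='t'
First match at index: 7


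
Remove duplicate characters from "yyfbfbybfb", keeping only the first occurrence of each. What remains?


Input: 'yyfbfbybfb'
Operation: keep first occurrence of each character
Scan: s[0]='y' new -> keep; s[1]='y' seen -> skip; s[2]='f' new -> keep; s[3]='b' new -> keep; s[4]='f' seen -> skip; s[5]='b' seen -> skip; s[6]='y' seen -> skip; s[7]='b' seen -> skip; s[8]='f' seen -> skip; s[9]='b' seen -> skip
Result: yfb


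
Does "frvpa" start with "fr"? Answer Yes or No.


Input string: 'frvpa'
Prefix to check: 'fr'
First 2 characters of input: 'fr'
Match: True
Result: Yes


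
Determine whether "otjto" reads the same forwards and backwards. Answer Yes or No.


Input string: 'otjto'
Reversed: 'otjto'
Compare pairs: s[0]='o' vs s[4]='o' (match), s[1]='t' vs s[3]='t' (match)
Palindrome: Yes


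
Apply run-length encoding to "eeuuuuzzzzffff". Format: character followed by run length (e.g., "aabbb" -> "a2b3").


Input: 'eeuuuuzzzzffff'
Operation: identify consecutive runs
Runs: 'ee' -> e2, 'uuuu' -> u4, 'zzzz' -> z4, 'ffff' -> f4
Encoded: e2u4z4f4


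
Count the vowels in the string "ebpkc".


Input string: 'ebpkc'
Operation: count vowels (a, e, i, o, u)
Scan: s[0]='e' (vowel), s[1]='b', s[2]='p', s[3]='k', s[4]='c'
Vowels found: 1
Result: 1


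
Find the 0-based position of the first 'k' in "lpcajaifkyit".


Input string: 'lpcajaifkyit'
Target: 'k'
Scanning left to right: s[0]='l', s[1]='p', s[2]='c', s[3]='a', s[4]='j', s[5]='a', s[6]='i', s[7]='f', s[8]='k'
First match at index: 8


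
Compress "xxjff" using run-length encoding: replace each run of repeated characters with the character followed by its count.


Input: 'xxjff'
Operation: identify consecutive runs
Runs: 'xx' -> x2, 'j' -> j1, 'ff' -> f2
Encoded: x2j1f2


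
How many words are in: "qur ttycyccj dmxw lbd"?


Input string: 'qur ttycyccj dmxw lbd'
Operation: split by spaces
Words found: 'qur', 'ttycyccj', 'dmxw', 'lbd'
Word count: 4


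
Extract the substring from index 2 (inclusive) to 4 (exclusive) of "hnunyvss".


Input string: 'hnunyvss'
Operation: slice [2:4]
Extract characters: s[2]='u', s[3]='n'
Result: un


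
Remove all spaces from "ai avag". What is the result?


Input string: 'ai avag'
Operation: remove all spaces
Words: 'ai', 'avag'
Join without spaces: aiavag


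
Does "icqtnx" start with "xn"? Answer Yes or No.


Input string: 'icqtnx'
Prefix to check: 'xn'
First 2 characters of input: 'ic'
Match: False
Result: No


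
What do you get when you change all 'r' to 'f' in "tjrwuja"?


Input string: 'tjrwuja'
Operation: replace 'r' with 'f'
Positions of 'r': 2
After replacement: tjfwuja


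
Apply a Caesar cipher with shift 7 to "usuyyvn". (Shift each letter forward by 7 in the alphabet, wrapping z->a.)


Input: 'usuyyvn', shift = 7
Operation: for each letter, (position + 7) mod 26
Mapping: 'u'(20+7=27, 27 mod 26=1)->'b', 's'(18+7=25)->'z', 'u'(20+7=27, 27 mod 26=1)->'b', 'y'(24+7=31, 31 mod 26=5)->'f', 'y'(24+7=31, 31 mod 26=5)->'f', 'v'(21+7=28, 28 mod 26=2)->'c', 'n'(13+7=20)->'u'
Result: bzbffcu


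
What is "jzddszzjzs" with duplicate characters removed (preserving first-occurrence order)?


Input: 'jzddszzjzs'
Operation: keep first occurrence of each character
Scan: s[0]='j' new -> keep; s[1]='z' new -> keep; s[2]='d' new -> keep; s[3]='d' seen -> skip; s[4]='s' new -> keep; s[5]='z' seen -> skip; s[6]='z' seen -> skip; s[7]='j' seen -> skip; s[8]='z' seen -> skip; s[9]='s' seen -> skip
Result: jzds


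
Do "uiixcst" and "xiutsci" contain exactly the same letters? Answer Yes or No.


String 1: 'uiixcst' -> sorted: 'ciistux'
String 2: 'xiutsci' -> sorted: 'ciistux'
Compare sorted forms: 'ciistux' == 'ciistux'
Anagram: Yes


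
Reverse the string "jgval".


Input string: 'jgval'
Operation: reverse character order
Original order: 'j' -> 'g' -> 'v' -> 'a' -> 'l'
Reversed order: 'l' -> 'a' -> 'v' -> 'g' -> 'j'
Result: lavgj


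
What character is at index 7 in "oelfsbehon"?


Input string: 'oelfsbehon'
Operation: get character at index 7
Index mapping: s[0]='o', s[1]='e', s[2]='l', s[3]='f', s[4]='s', s[5]='b', s[6]='e', s[7]='h'
Result: 'h'


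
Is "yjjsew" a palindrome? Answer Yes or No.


Input string: 'yjjsew'
Reversed: 'wesjjy'
Compare pairs: s[0]='y' vs s[5]='w' (mismatch), s[1]='j' vs s[4]='e' (mismatch), s[2]='j' vs s[3]='s' (mismatch)
Palindrome: No


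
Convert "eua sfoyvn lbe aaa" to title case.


Input string: 'eua sfoyvn lbe aaa'
Operation: capitalize first letter of each word
Word transformations: 'eua'->'Eua', 'sfoyvn'->'Sfoyvn', 'lbe'->'Lbe', 'aaa'->'Aaa'
Result: Eua Sfoyvn Lbe Aaa


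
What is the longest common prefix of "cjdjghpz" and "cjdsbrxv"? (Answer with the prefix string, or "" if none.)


String 1: 'cjdjghpz'
String 2: 'cjdsbrxv'
Compare position by position:
pos 0: 'c' vs 'c' match
pos 1: 'j' vs 'j' match
pos 2: 'd' vs 'd' match
pos 3: 'j' vs 's' differ -> stop
Longest common prefix: "cjd" (length 3)


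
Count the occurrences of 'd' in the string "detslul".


Input string: 'detslul'
Target character: 'd'
Scan each position: s[0]='d'
Matches found at indices: 0
Total: 1


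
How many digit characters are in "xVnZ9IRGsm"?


Input string: 'xVnZ9IRGsm'
Operation: count digit characters (0-9)
Scan: 'x', 'V', 'n', 'Z', '9'(digit), 'I', 'R', 'G', 's', 'm'
Digits found: 1
Result: 1


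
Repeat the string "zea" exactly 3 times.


Input string: 'zea'
Operation: repeat 3 times
Concatenation: 'zea' + 'zea' + 'zea'
Result: zeazeazea


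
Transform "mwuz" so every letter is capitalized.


Input string: 'mwuz'
Operation: convert each letter to uppercase
Mapping: 'm'->'M', 'w'->'W', 'u'->'U', 'z'->'Z'
Result: MWUZ


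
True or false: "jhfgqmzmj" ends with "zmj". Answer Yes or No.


Input string: 'jhfgqmzmj'
Suffix to check: 'zmj'
Last 3 characters of input: 'zmj'
Match: True
Result: Yes


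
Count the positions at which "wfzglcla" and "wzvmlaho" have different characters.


String 1: 'wfzglcla'
String 2: 'wzvmlaho'
Compare each position: pos 0: 'w'=='w', pos 1: 'f'!='z', pos 2: 'z'!='v', pos 3: 'g'!='m', pos 4: 'l'=='l', pos 5: 'c'!='a', pos 6: 'l'!='h', pos 7: 'a'!='o'
Differing positions: 6
Hamming distance: 6


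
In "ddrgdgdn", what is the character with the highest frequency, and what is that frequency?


Input: 'ddrgdgdn'
Operation: tally each character
Counts: 'd':4, 'g':2, 'n':1, 'r':1
Maximum: 'd' appears 4 times


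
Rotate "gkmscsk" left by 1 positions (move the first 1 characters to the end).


Input: 'gkmscsk', shift = 1
Operation: split at index 1 and swap parts
Front part s[0:1] = 'g'
Back part s[1:] = 'kmscsk'
Rotated = back + front = 'kmscsk' + 'g'
Result: kmscskg


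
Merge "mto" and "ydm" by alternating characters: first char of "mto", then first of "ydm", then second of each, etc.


String 1: 'mto'
String 2: 'ydm'
Operation: alternate characters
Pairs: 'm'+'y', 't'+'d', 'o'+'m'
Result: mytdom


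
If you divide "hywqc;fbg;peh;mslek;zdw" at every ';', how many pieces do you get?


Input string: 'hywqc;fbg;peh;mslek;zdw'
Delimiter: ';'
Split result: 'hywqc', 'fbg', 'peh', 'mslek', 'zdw'
Number of parts: 5


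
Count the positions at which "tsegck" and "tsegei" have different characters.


String 1: 'tsegck'
String 2: 'tsegei'
Compare each position: pos 0: 't'=='t', pos 1: 's'=='s', pos 2: 'e'=='e', pos 3: 'g'=='g', pos 4: 'c'!='e', pos 5: 'k'!='i'
Differing positions: 2
Hamming distance: 2


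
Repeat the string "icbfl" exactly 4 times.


Input string: 'icbfl'
Operation: repeat 4 times
Concatenation: 'icbfl' + 'icbfl' + 'icbfl' + 'icbfl'
Result: icbflicbflicbflicbfl


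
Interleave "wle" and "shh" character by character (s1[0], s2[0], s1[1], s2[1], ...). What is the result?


String 1: 'wle'
String 2: 'shh'
Operation: alternate characters
Pairs: 'w'+'s', 'l'+'h', 'e'+'h'
Result: wslheh


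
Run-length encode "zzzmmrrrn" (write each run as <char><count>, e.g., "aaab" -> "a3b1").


Input: 'zzzmmrrrn'
Operation: identify consecutive runs
Runs: 'zzz' -> z3, 'mm' -> m2, 'rrr' -> r3, 'n' -> n1
Encoded: z3m2r3n1


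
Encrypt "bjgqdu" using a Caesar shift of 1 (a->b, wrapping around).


Input: 'bjgqdu', shift = 1
Operation: for each letter, (position + 1) mod 26
Mapping: 'b'(1+1=2)->'c', 'j'(9+1=10)->'k', 'g'(6+1=7)->'h', 'q'(16+1=17)->'r', 'd'(3+1=4)->'e', 'u'(20+1=21)->'v'
Result: ckhrev


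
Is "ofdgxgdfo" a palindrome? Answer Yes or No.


Input string: 'ofdgxgdfo'
Reversed: 'ofdgxgdfo'
Compare pairs: s[0]='o' vs s[8]='o' (match), s[1]='f' vs s[7]='f' (match), s[2]='d' vs s[6]='d' (match), s[3]='g' vs s[5]='g' (match)
Palindrome: Yes


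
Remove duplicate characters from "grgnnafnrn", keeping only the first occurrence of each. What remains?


Input: 'grgnnafnrn'
Operation: keep first occurrence of each character
Scan: s[0]='g' new -> keep; s[1]='r' new -> keep; s[2]='g' seen -> skip; s[3]='n' new -> keep; s[4]='n' seen -> skip; s[5]='a' new -> keep; s[6]='f' new -> keep; s[7]='n' seen -> skip; s[8]='r' seen -> skip; s[9]='n' seen -> skip
Result: grnaf


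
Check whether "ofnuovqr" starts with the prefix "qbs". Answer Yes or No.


Input string: 'ofnuovqr'
Prefix to check: 'qbs'
First 3 characters of input: 'ofn'
Match: False
Result: No


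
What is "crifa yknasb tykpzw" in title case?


Input string: 'crifa yknasb tykpzw'
Operation: capitalize first letter of each word
Word transformations: 'crifa'->'Crifa', 'yknasb'->'Yknasb', 'tykpzw'->'Tykpzw'
Result: Crifa Yknasb Tykpzw


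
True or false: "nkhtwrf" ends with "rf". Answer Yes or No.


Input string: 'nkhtwrf'
Suffix to check: 'rf'
Last 2 characters of input: 'rf'
Match: True
Result: Yes


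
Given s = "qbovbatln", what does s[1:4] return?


Input string: 'qbovbatln'
Operation: slice [1:4]
Extract characters: s[1]='b', s[2]='o', s[3]='v'
Result: bov


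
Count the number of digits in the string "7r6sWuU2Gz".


Input string: '7r6sWuU2Gz'
Operation: count digit characters (0-9)
Scan: '7'(digit), 'r', '6'(digit), 's', 'W', 'u', 'U', '2'(digit), 'G', 'z'
Digits found: 3
Result: 3


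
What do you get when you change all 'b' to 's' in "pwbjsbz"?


Input string: 'pwbjsbz'
Operation: replace 'b' with 's'
Positions of 'b': 2, 5
After replacement: pwsjssz


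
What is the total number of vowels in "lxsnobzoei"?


Input string: 'lxsnobzoei'
Operation: count vowels (a, e, i, o, u)
Scan: s[0]='l', s[1]='x', s[2]='s', s[3]='n', s[4]='o' (vowel), s[5]='b', s[6]='z', s[7]='o' (vowel), s[8]='e' (vowel), s[9]='i' (vowel)
Vowels found: 4
Result: 4


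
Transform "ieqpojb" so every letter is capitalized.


Input string: 'ieqpojb'
Operation: convert each letter to uppercase
Mapping: 'i'->'I', 'e'->'E', 'q'->'Q', 'p'->'P', 'o'->'O', 'j'->'J', 'b'->'B'
Result: IEQPOJB


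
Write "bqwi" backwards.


Input string: 'bqwi'
Operation: reverse character order
Original order: 'b' -> 'q' -> 'w' -> 'i'
Reversed order: 'i' -> 'w' -> 'q' -> 'b'
Result: iwqb


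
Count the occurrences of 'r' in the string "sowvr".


Input string: 'sowvr'
Target character: 'r'
Scan each position: s[4]='r'
Matches found at indices: 4
Total: 1


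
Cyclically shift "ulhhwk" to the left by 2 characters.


Input: 'ulhhwk', shift = 2
Operation: split at index 2 and swap parts
Front part s[0:2] = 'ul'
Back part s[2:] = 'hhwk'
Rotated = back + front = 'hhwk' + 'ul'
Result: hhwkul


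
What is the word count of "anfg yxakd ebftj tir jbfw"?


Input string: 'anfg yxakd ebftj tir jbfw'
Operation: split by spaces
Words found: 'anfg', 'yxakd', 'ebftj', 'tir', 'jbfw'
Word count: 5


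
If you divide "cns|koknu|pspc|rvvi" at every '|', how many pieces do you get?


Input string: 'cns|koknu|pspc|rvvi'
Delimiter: '|'
Split result: 'cns', 'koknu', 'pspc', 'rvvi'
Number of parts: 4


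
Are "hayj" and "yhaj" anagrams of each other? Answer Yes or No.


String 1: 'hayj' -> sorted: 'ahjy'
String 2: 'yhaj' -> sorted: 'ahjy'
Compare sorted forms: 'ahjy' == 'ahjy'
Anagram: Yes


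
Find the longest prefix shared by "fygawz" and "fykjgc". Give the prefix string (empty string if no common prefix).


String 1: 'fygawz'
String 2: 'fykjgc'
Compare position by position:
pos 0: 'f' vs 'f' match
pos 1: 'y' vs 'y' match
pos 2: 'g' vs 'k' differ -> stop
Longest common prefix: "fy" (length 2)


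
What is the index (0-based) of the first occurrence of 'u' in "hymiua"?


Input string: 'hymiua'
Target: 'u'
Scanning left to right: s[0]='h', s[1]='y', s[2]='m', s[3]='i', s[4]='u'
First match at index: 4


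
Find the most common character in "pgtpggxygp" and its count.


Input: 'pgtpggxygp'
Operation: tally each character
Counts: 'g':4, 'p':3, 't':1, 'x':1, 'y':1
Maximum: 'g' appears 4 times


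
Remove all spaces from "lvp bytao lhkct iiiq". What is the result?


Input string: 'lvp bytao lhkct iiiq'
Operation: remove all spaces
Words: 'lvp', 'bytao', 'lhkct', 'iiiq'
Join without spaces: lvpbytaolhkctiiiq


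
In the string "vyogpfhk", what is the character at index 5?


Input string: 'vyogpfhk'
Operation: get character at index 5
Index mapping: s[0]='v', s[1]='y', s[2]='o', s[3]='g', s[4]='p', s[5]='f'
Result: 'f'


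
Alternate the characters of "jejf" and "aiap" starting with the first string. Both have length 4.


String 1: 'jejf'
String 2: 'aiap'
Operation: alternate characters
Pairs: 'j'+'a', 'e'+'i', 'j'+'a', 'f'+'p'
Result: jaeijafp


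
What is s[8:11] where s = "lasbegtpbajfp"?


Input string: 'lasbegtpbajfp'
Operation: slice [8:11]
Extract characters: s[8]='b', s[9]='a', s[10]='j'
Result: baj


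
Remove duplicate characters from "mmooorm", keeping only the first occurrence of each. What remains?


Input: 'mmooorm'
Operation: keep first occurrence of each character
Scan: s[0]='m' new -> keep; s[1]='m' seen -> skip; s[2]='o' new -> keep; s[3]='o' seen -> skip; s[4]='o' seen -> skip; s[5]='r' new -> keep; s[6]='m' seen -> skip
Result: mor


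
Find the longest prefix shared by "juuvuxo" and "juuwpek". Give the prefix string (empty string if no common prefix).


String 1: 'juuvuxo'
String 2: 'juuwpek'
Compare position by position:
pos 0: 'j' vs 'j' match
pos 1: 'u' vs 'u' match
pos 2: 'u' vs 'u' match
pos 3: 'v' vs 'w' differ -> stop
Longest common prefix: "juu" (length 3)
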